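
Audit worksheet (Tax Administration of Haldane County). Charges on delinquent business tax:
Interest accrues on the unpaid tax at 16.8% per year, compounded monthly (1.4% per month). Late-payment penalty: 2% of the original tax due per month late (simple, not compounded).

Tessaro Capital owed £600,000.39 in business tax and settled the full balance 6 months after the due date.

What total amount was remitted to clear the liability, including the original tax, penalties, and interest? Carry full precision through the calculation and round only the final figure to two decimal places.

Late-payment penalty = 2% × £600,000.39 × 6 mo = £72,000.05…
Interest: £600,000.39 × ((1 + 0.014)^6 − 1) = £600,000.39 × 0.0869955… = £52,197.3096…
Total = £600,000.39 + £72,000.0468 + £52,197.3096… = £724,197.75

£724,197.75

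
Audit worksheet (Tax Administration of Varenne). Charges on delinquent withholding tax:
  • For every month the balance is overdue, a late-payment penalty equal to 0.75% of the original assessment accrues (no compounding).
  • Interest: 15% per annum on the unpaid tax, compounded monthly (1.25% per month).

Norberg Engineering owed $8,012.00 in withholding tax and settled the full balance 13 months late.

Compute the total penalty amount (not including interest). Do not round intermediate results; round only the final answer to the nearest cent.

Late-payment penalty: 13 × 0.75% × $8,012.00 = $781.17

$781.17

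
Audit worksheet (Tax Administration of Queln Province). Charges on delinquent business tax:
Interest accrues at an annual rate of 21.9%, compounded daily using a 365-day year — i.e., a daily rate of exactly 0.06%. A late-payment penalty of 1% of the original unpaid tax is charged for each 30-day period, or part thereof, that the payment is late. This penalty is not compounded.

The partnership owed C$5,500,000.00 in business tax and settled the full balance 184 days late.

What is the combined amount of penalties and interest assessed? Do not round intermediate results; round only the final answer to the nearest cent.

C$1,026,782.35

Penalty periods: ⌈184/30⌉ = 7; penalty = 7 × 1% × C$5,500,000.00 = C$385,000.00
Interest: C$5,500,000.00 × ((1 + 0.0006)^184 − 1) = C$5,500,000.00 × 0.11668770… = C$641,782.3526…
Penalties + interest = C$385,000.0000 + C$641,782.3526… = C$1,026,782.35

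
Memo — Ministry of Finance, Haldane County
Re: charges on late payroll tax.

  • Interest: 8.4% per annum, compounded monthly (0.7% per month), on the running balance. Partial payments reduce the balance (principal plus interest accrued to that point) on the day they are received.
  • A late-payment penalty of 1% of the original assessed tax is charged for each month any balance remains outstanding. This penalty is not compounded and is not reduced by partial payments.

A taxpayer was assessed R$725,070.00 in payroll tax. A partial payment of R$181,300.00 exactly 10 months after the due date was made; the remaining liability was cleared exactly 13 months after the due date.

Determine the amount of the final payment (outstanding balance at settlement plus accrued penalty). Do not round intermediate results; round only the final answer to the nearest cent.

R$703,020.06

Balance at month 10: R$725,070.0000 × (1 + 0.007)^10 = R$777,453.8919…
After R$181,300.00 payment: R$777,453.8919… − R$181,300.00 = R$596,153.8919…
Balance at month 13: R$596,153.8919… × (1 + 0.007)^3 = R$608,760.9627…
Penalty: 13 × 1% × R$725,070.00 = R$94,259.10
Final settlement = outstanding balance + penalty = R$608,760.9627… + R$94,259.10 = R$703,020.06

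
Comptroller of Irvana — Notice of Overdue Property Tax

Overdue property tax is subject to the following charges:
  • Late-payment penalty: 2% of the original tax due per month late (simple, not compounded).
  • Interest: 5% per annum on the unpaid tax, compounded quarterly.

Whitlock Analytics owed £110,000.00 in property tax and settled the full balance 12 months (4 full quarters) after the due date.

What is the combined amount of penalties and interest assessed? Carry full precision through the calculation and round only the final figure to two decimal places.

£32,003.99

Late-payment penalty: 12 × 2% × £110,000.00 = £26,400.00
Interest (5%/yr ÷ 4 = 1.25%/quarter): £110,000.00 × ((1 + 0.0125)^4 − 1) = £5,603.9871…
Penalties + interest = £26,400.0000 + £5,603.9871… = £32,003.99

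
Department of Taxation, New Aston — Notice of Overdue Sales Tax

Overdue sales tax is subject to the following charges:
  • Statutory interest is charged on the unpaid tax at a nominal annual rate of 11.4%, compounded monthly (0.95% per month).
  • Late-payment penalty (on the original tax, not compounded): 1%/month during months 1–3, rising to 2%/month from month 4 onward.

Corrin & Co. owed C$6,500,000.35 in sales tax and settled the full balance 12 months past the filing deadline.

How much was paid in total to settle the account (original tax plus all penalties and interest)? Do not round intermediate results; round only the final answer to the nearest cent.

Penalty, months 1–3: 3 × 1% × C$6,500,000.35 = C$195,000.01…
Penalty, months 4–12: 9 × 2% × C$6,500,000.35 = C$1,170,000.06…
Interest: C$6,500,000.35 × ((1 + 0.0095)^12 − 1) = C$6,500,000.35 × 0.1201492… = C$780,969.9478…
Total = C$6,500,000.35 + C$1,365,000.0735 + C$780,969.9478… = C$8,645,970.37

C$8,645,970.37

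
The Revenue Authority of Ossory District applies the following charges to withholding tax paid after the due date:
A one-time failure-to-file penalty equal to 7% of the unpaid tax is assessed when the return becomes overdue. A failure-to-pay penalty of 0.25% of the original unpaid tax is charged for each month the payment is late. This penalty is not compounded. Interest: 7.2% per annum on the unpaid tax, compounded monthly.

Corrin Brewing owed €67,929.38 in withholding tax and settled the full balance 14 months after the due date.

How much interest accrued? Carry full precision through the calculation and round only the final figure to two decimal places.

€5,934.03

Interest (7.2%/yr ÷ 12 = 0.6%/month): €67,929.38 × ((1 + 0.006)^14 − 1) = €5,934.0346…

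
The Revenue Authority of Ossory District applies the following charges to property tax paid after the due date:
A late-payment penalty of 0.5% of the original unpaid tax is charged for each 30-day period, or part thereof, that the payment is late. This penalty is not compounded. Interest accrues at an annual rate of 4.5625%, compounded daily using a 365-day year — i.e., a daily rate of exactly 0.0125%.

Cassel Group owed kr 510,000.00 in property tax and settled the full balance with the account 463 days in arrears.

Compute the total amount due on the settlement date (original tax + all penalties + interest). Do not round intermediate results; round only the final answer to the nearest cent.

kr 581,185.14

Penalty periods: ⌈463/30⌉ = 16; penalty = 16 × 0.5% × kr 510,000.00 = kr 40,800.00
Interest: kr 510,000.00 × ((1 + 0.000125)^463 − 1) = kr 510,000.00 × 0.05957871… = kr 30,385.1407…
Total = kr 510,000.00 + kr 40,800.0000 + kr 30,385.1407… = kr 581,185.14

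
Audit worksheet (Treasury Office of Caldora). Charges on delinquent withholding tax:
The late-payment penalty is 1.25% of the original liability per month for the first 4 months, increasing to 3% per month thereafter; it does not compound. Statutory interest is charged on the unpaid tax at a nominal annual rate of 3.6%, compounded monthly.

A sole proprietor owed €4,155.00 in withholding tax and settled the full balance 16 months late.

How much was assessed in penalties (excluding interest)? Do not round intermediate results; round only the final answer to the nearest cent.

Penalty, months 1–4: 4 × 1.25% × €4,155.00 = €207.75
Penalty, months 5–16: 12 × 3% × €4,155.00 = €1,495.80
Total penalty = €207.75 + €1,495.80 = €1,703.55

€1,703.55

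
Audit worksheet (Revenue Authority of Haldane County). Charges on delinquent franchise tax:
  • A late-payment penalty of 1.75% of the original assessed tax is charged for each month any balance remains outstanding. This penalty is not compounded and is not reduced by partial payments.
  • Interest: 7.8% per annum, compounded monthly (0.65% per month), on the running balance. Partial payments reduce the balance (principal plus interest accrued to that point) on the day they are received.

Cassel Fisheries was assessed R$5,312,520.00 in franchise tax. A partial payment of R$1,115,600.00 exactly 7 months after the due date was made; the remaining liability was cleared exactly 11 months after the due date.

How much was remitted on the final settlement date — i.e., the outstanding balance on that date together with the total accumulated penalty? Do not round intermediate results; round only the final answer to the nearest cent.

R$5,582,724.50

Balance at month 7: R$5,312,520.0000 × (1 + 0.0065)^7 = R$5,559,004.5899…
After R$1,115,600.00 payment: R$5,559,004.5899… − R$1,115,600.00 = R$4,443,404.5899…
Balance at month 11: R$4,443,404.5899… × (1 + 0.0065)^4 = R$4,560,064.4013…
Penalty: 11 × 1.75% × R$5,312,520.00 = R$1,022,660.10
Final settlement = outstanding balance + penalty = R$4,560,064.4013… + R$1,022,660.10 = R$5,582,724.50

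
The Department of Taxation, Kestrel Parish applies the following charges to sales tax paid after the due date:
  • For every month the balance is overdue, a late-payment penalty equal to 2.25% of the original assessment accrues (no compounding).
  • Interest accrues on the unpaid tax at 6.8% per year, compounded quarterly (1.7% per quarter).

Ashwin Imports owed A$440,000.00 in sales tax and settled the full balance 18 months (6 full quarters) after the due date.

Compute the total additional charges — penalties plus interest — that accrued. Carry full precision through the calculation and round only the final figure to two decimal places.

Late-payment penalty = 2.25% × A$440,000.00 × 18 mo = A$178,200.00
Interest: A$440,000.00 × ((1 + 0.017)^6 − 1) = A$440,000.00 × 0.1064345… = A$46,831.1894…
Penalties + interest = A$178,200.0000 + A$46,831.1894… = A$225,031.19

A$225,031.19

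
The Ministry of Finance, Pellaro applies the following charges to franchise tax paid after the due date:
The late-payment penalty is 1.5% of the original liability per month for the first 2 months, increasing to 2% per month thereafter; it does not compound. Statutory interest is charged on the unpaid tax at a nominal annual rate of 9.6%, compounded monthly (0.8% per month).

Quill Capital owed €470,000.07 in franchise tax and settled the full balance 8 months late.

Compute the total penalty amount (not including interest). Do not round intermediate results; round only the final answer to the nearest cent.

Penalty, months 1–2: 2 × 1.5% × €470,000.07 = €14,100.00…
Penalty, months 3–8: 6 × 2% × €470,000.07 = €56,400.01…
Total penalty = €14,100.00… + €56,400.01… = €70,500.01

€70,500.01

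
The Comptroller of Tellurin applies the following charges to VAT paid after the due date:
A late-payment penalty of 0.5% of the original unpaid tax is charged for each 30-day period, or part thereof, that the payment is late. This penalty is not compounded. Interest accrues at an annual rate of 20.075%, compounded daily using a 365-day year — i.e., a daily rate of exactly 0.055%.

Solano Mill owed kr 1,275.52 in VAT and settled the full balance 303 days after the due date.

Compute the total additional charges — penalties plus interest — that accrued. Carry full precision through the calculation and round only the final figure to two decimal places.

kr 301.39

Penalty periods: ⌈303/30⌉ = 11; penalty = 11 × 0.5% × kr 1,275.52 = kr 70.15…
Interest: kr 1,275.52 × ((1 + 0.00055)^303 − 1) = kr 1,275.52 × 0.18128661… = kr 231.2347…
Penalties + interest = kr 70.1536 + kr 231.2347… = kr 301.39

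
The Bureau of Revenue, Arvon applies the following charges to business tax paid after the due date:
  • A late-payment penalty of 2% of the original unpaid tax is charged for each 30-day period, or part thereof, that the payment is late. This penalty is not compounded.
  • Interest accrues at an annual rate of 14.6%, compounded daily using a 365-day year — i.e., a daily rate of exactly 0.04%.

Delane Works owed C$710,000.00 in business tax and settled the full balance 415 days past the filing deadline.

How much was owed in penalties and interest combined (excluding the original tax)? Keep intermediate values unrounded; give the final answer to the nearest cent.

Penalty periods: ⌈415/30⌉ = 14; penalty = 14 × 2% × C$710,000.00 = C$198,800.00
Interest: C$710,000.00 × ((1 + 0.0004)^415 − 1) = C$710,000.00 × 0.18053392… = C$128,179.0816…
Penalties + interest = C$198,800.0000 + C$128,179.0816… = C$326,979.08

C$326,979.08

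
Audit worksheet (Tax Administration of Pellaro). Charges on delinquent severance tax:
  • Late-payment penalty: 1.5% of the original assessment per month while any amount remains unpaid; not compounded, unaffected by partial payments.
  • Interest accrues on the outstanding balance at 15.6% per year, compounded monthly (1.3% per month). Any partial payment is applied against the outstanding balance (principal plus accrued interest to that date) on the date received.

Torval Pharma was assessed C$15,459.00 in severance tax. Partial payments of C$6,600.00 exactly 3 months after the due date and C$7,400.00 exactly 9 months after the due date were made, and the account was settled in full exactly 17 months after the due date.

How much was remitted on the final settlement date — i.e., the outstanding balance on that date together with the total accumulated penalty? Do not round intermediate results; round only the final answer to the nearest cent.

C$7,083.26

Balance at month 3: C$15,459.0000 × (1 + 0.013)^3 = C$16,069.7727…
After C$6,600.00 payment: C$16,069.7727… − C$6,600.00 = C$9,469.7727…
Balance at month 9: C$9,469.7727… × (1 + 0.013)^6 = C$10,232.8410…
After C$7,400.00 payment: C$10,232.8410… − C$7,400.00 = C$2,832.8410…
Balance at month 17: C$2,832.8410… × (1 + 0.013)^8 = C$3,141.2157…
Penalty: 17 × 1.5% × C$15,459.00 = C$3,942.05…
Final settlement = outstanding balance + penalty = C$3,141.2157… + C$3,942.05… = C$7,083.26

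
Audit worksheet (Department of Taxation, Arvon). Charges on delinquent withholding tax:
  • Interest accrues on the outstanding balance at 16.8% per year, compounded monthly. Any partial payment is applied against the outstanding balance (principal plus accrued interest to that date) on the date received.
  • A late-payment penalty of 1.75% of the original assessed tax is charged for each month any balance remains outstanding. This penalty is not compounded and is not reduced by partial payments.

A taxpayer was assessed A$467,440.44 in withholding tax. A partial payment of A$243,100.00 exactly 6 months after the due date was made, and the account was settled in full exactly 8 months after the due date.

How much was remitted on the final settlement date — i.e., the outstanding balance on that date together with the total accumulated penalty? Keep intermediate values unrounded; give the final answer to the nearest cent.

Monthly rate = 16.8% ÷ 12 = 1.4%
Balance at month 6: A$467,440.4400 × (1 + 0.014)^6 = A$508,105.6359…
After A$243,100.00 payment: A$508,105.6359… − A$243,100.00 = A$265,005.6359…
Balance at month 8: A$265,005.6359… × (1 + 0.014)^2 = A$272,477.7348…
Penalty: 8 × 1.75% × A$467,440.44 = A$65,441.66…
Final settlement = outstanding balance + penalty = A$272,477.7348… + A$65,441.66… = A$337,919.40

A$337,919.40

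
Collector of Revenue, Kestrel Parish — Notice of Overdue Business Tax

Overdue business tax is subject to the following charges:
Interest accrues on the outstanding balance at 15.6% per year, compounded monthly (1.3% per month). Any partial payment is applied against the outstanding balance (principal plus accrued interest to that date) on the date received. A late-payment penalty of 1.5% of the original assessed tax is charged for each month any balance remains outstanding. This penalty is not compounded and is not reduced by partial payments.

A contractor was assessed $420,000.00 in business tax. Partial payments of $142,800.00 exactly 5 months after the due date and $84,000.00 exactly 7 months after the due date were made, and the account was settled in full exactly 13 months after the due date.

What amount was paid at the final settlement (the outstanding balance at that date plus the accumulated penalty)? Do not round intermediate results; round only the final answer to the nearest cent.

$329,575.67

Balance at month 5: $420,000.0000 × (1 + 0.013)^5 = $448,019.0875…
After $142,800.00 payment: $448,019.0875… − $142,800.00 = $305,219.0875…
Balance at month 7: $305,219.0875… × (1 + 0.013)^2 = $313,206.3658…
After $84,000.00 payment: $313,206.3658… − $84,000.00 = $229,206.3658…
Balance at month 13: $229,206.3658… × (1 + 0.013)^6 = $247,675.6705…
Penalty: 13 × 1.5% × $420,000.00 = $81,900.00
Final settlement = outstanding balance + penalty = $247,675.6705… + $81,900.00 = $329,575.67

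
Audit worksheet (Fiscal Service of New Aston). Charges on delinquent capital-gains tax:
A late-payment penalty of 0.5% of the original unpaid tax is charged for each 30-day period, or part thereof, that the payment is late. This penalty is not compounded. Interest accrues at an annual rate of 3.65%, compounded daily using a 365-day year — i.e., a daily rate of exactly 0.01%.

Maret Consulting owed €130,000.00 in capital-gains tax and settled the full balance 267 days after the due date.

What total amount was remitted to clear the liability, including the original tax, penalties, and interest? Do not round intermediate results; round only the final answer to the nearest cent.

€139,367.57

Penalty periods: ⌈267/30⌉ = 9; penalty = 9 × 0.5% × €130,000.00 = €5,850.00
Interest: €130,000.00 × ((1 + 0.0001)^267 − 1) = €130,000.00 × 0.02705827… = €3,517.5748…
Total = €130,000.00 + €5,850.0000 + €3,517.5748… = €139,367.57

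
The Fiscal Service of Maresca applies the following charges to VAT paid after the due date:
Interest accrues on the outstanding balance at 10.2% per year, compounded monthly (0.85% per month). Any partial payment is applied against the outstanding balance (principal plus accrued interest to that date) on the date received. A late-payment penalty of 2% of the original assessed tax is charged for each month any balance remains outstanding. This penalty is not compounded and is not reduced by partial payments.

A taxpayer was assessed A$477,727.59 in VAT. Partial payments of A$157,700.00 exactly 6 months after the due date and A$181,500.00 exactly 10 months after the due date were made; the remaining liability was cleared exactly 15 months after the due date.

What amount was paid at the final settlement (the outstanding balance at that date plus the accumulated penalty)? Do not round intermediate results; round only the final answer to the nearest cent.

Balance at month 6: A$477,727.5900 × (1 + 0.0085)^6 = A$502,615.3396…
After A$157,700.00 payment: A$502,615.3396… − A$157,700.00 = A$344,915.3396…
Balance at month 10: A$344,915.3396… × (1 + 0.0085)^4 = A$356,792.8310…
After A$181,500.00 payment: A$356,792.8310… − A$181,500.00 = A$175,292.8310…
Balance at month 15: A$175,292.8310… × (1 + 0.0085)^5 = A$182,870.5065…
Penalty: 15 × 2% × A$477,727.59 = A$143,318.28…
Final settlement = outstanding balance + penalty = A$182,870.5065… + A$143,318.28… = A$326,188.78

A$326,188.78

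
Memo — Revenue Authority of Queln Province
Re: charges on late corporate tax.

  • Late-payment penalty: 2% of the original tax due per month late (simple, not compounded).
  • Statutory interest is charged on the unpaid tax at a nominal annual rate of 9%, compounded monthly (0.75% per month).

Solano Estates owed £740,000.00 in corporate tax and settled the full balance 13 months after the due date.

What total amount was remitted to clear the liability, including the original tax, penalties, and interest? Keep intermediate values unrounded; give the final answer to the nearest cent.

£1,007,887.73

Late-payment penalty: 13 × 2% × £740,000.00 = £192,400.00
Interest: £740,000.00 × ((1 + 0.0075)^13 − 1) = £740,000.00 × 0.1020104… = £75,487.7326…
Total = £740,000.00 + £192,400.0000 + £75,487.7326… = £1,007,887.73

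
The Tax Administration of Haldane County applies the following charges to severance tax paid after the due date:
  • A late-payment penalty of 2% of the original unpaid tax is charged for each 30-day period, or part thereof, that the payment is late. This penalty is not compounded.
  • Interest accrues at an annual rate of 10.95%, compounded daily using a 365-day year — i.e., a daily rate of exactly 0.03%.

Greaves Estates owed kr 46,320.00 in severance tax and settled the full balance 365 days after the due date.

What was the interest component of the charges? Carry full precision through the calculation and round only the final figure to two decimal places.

kr 5,359.31

Interest: kr 46,320.00 × ((1 + 0.0003)^365 − 1) = kr 46,320.00 × 0.11570175… = kr 5,359.3050…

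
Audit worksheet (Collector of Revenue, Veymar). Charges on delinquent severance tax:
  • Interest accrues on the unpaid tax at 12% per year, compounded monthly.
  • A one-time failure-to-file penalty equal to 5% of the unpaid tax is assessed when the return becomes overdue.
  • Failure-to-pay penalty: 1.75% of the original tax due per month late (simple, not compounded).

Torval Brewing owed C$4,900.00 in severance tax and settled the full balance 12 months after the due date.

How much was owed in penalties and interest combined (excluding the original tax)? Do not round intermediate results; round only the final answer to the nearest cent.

C$1,895.44

Failure-to-file penalty: 5% × C$4,900.00 = C$245.00
Failure-to-pay penalty = 1.75% × C$4,900.00 × 12 mo = C$1,029.00
Interest (12%/yr ÷ 12 = 1%/month): C$4,900.00 × ((1 + 0.01)^12 − 1) = C$621.4426…
Penalties + interest = C$1,274.0000 + C$621.4426… = C$1,895.44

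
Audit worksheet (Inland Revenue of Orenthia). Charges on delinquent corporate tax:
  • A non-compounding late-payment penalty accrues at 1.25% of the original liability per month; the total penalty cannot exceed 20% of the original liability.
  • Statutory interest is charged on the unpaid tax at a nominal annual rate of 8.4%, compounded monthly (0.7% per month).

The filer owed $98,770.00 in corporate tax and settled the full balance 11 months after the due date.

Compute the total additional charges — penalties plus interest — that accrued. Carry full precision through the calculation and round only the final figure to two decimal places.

Penalty: 11 × 1.25% × $98,770.00 = $13,580.88… (below the 20% cap of $19,754.00)
Interest: $98,770.00 × ((1 + 0.007)^11 − 1) = $98,770.00 × 0.0797524… = $7,877.1441…
Penalties + interest = $13,580.8750 + $7,877.1441… = $21,458.02

$21,458.02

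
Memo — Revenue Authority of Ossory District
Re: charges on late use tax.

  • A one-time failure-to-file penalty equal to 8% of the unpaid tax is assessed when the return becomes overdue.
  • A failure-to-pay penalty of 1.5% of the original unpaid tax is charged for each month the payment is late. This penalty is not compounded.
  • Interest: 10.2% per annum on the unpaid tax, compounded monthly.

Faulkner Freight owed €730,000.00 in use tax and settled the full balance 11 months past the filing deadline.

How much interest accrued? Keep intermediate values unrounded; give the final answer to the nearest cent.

Interest (10.2%/yr ÷ 12 = 0.85%/month): €730,000.00 × ((1 + 0.0085)^11 − 1) = €71,231.0815…

€71,231.08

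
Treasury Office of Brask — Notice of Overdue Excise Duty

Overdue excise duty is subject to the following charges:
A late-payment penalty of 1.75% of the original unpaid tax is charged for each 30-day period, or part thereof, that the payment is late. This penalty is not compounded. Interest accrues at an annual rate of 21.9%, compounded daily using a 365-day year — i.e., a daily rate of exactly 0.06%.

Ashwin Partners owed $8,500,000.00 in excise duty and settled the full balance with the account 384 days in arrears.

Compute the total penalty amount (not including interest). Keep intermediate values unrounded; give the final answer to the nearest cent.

Penalty periods: ⌈384/30⌉ = 13; penalty = 13 × 1.75% × $8,500,000.00 = $1,933,750.00

$1,933,750.00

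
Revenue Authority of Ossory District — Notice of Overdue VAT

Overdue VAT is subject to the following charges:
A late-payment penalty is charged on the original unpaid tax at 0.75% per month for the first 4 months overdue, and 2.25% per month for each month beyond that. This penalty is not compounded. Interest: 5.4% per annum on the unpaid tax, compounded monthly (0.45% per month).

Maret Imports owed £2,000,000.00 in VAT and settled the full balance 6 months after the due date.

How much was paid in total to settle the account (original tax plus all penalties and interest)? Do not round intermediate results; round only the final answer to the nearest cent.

Penalty, months 1–4: 4 × 0.75% × £2,000,000.00 = £60,000.00
Penalty, months 5–6: 2 × 2.25% × £2,000,000.00 = £90,000.00
Interest: £2,000,000.00 × ((1 + 0.0045)^6 − 1) = £2,000,000.00 × 0.0273056… = £54,611.1573…
Total = £2,000,000.00 + £150,000.0000 + £54,611.1573… = £2,204,611.16

£2,204,611.16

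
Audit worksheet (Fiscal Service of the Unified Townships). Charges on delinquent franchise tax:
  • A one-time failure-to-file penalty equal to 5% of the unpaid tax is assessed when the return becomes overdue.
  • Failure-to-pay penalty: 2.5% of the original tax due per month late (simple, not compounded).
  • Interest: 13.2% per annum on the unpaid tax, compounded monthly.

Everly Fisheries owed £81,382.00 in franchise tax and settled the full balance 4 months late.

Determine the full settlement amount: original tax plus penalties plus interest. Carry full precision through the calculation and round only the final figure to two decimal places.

Failure-to-file penalty: 5% × £81,382.00 = £4,069.10
Failure-to-pay penalty: 4 × 2.5% × £81,382.00 = £8,138.20
Interest (13.2%/yr ÷ 12 = 1.1%/month): £81,382.00 × ((1 + 0.011)^4 − 1) = £3,640.3258…
Total = £81,382.00 + £12,207.3000 + £3,640.3258… = £97,229.63

£97,229.63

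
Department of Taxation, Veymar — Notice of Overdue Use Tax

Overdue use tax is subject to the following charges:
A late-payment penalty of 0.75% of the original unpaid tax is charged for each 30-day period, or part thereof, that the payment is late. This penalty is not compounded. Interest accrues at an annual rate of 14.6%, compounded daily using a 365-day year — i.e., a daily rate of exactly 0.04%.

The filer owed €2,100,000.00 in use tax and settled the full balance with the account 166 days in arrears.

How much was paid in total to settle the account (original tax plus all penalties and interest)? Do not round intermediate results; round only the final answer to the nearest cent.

Penalty periods: ⌈166/30⌉ = 6; penalty = 6 × 0.75% × €2,100,000.00 = €94,500.00
Interest: €2,100,000.00 × ((1 + 0.0004)^166 − 1) = €2,100,000.00 × 0.06863991… = €144,143.8015…
Total = €2,100,000.00 + €94,500.0000 + €144,143.8015… = €2,338,643.80

€2,338,643.80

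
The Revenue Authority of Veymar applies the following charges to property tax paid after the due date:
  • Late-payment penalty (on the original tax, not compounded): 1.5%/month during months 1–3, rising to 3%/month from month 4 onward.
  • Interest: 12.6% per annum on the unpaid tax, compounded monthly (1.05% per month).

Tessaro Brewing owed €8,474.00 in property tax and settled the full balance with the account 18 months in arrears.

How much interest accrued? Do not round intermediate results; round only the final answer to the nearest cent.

€1,752.86

Interest: €8,474.00 × ((1 + 0.0105)^18 − 1) = €8,474.00 × 0.2068512… = €1,752.8569…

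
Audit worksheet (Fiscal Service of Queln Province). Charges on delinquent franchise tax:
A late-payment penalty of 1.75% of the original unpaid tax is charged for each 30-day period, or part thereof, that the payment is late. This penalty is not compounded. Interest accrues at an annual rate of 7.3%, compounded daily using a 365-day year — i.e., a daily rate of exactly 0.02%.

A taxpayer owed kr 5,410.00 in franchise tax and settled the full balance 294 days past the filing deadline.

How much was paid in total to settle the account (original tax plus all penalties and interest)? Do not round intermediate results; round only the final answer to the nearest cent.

Penalty periods: ⌈294/30⌉ = 10; penalty = 10 × 1.75% × kr 5,410.00 = kr 946.75
Interest: kr 5,410.00 × ((1 + 0.0002)^294 − 1) = kr 5,410.00 × 0.06055687… = kr 327.6127…
Total = kr 5,410.00 + kr 946.7500 + kr 327.6127… = kr 6,684.36

kr 6,684.36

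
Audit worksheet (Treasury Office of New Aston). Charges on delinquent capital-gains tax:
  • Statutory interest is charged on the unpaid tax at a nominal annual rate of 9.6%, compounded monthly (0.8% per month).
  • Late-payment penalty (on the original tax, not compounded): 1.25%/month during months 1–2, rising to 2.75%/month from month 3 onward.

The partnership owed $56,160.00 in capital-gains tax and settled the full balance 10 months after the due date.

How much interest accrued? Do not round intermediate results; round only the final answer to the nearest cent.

Interest: $56,160.00 × ((1 + 0.008)^10 − 1) = $56,160.00 × 0.0829423… = $4,658.0400…

$4,658.04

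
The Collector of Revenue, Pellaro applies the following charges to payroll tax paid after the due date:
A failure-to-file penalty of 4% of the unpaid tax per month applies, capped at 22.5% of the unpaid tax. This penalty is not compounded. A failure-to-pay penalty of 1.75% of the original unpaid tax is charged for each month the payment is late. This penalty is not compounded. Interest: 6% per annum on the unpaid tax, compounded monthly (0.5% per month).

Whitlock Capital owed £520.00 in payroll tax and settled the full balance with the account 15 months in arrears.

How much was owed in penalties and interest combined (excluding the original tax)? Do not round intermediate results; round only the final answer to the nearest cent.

Failure-to-file: 15 × 4% × £520.00 = £312.00, capped at 22.5% × £520.00 = £117.00
Failure-to-pay penalty: 15 × 1.75% × £520.00 = £136.50
Interest: £520.00 × ((1 + 0.005)^15 − 1) = £520.00 × 0.0776827… = £40.3950…
Penalties + interest = £253.5000 + £40.3950… = £293.90

£293.90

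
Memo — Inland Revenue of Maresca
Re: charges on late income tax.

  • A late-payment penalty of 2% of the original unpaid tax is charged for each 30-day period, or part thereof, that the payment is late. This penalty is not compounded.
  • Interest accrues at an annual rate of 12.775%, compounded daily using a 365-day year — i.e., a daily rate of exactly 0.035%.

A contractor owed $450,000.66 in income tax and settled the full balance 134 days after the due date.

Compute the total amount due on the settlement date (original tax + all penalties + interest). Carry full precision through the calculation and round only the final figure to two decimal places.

Penalty periods: ⌈134/30⌉ = 5; penalty = 5 × 2% × $450,000.66 = $45,000.07…
Interest: $450,000.66 × ((1 + 0.00035)^134 − 1) = $450,000.66 × 0.04800860… = $21,603.9028…
Total = $450,000.66 + $45,000.0660 + $21,603.9028… = $516,604.63

$516,604.63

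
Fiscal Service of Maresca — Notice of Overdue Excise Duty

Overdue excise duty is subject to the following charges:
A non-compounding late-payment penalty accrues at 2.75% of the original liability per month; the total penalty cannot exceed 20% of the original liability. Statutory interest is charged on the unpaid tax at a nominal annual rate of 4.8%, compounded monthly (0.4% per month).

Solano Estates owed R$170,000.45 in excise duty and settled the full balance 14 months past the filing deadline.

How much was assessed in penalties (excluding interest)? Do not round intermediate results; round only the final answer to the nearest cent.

R$34,000.09

Penalty (uncapped): 14 × 2.75% × R$170,000.45 = R$65,450.17…; cap = 20% × R$170,000.45 = R$34,000.09 → penalty = R$34,000.09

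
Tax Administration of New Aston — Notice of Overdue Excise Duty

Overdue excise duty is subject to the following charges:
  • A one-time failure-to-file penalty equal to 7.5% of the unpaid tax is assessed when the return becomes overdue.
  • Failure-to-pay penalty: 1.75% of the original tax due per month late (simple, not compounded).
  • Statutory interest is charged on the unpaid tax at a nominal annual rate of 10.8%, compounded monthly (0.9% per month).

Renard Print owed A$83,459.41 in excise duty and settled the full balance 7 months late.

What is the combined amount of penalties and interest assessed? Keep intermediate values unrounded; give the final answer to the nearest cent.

Failure-to-file penalty: 7.5% × A$83,459.41 = A$6,259.46…
Failure-to-pay penalty = 1.75% × A$83,459.41 × 7 mo = A$10,223.78…
Interest: A$83,459.41 × ((1 + 0.009)^7 − 1) = A$83,459.41 × 0.0647267… = A$5,402.0560…
Penalties + interest = A$16,483.2335… + A$5,402.0560… = A$21,885.29

A$21,885.29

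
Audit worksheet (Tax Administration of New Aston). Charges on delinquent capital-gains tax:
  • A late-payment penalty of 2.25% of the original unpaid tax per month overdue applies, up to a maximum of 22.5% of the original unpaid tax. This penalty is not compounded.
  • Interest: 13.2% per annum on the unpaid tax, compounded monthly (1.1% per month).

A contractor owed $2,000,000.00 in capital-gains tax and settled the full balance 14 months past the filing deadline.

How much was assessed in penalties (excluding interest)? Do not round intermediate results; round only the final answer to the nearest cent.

Penalty (uncapped): 14 × 2.25% × $2,000,000.00 = $630,000.00; cap = 22.5% × $2,000,000.00 = $450,000.00 → penalty = $450,000.00

$450,000.00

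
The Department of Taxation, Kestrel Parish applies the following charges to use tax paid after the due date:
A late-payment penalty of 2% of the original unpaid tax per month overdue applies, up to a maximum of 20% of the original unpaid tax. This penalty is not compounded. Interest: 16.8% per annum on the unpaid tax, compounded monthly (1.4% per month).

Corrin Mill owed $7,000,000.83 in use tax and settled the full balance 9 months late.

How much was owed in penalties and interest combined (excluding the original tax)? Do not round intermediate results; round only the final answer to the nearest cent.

$2,193,040.09

Penalty: 9 × 2% × $7,000,000.83 = $1,260,000.15… (below the 20% cap of $1,400,000.17…)
Interest: $7,000,000.83 × ((1 + 0.014)^9 − 1) = $7,000,000.83 × 0.1332914… = $933,039.9444…
Penalties + interest = $1,260,000.1494 + $933,039.9444… = $2,193,040.09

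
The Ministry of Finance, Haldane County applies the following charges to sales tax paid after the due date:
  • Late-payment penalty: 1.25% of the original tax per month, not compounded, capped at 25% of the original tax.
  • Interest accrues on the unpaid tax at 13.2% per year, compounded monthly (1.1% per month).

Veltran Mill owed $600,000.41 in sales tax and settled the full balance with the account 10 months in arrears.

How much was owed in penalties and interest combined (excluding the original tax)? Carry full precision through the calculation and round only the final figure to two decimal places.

Penalty: 10 × 1.25% × $600,000.41 = $75,000.05… (below the 25% cap of $150,000.10…)
Interest: $600,000.41 × ((1 + 0.011)^10 − 1) = $600,000.41 × 0.1156078… = $69,364.7487…
Penalties + interest = $75,000.0513… + $69,364.7487… = $144,364.80

$144,364.80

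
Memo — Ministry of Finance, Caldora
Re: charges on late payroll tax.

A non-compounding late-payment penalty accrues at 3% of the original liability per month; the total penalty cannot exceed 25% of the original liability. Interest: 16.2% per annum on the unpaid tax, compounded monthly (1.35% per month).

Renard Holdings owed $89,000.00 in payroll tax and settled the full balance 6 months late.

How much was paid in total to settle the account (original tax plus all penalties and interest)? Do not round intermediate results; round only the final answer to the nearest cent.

$112,476.73

Penalty: 6 × 3% × $89,000.00 = $16,020.00 (below the 25% cap of $22,250.00)
Interest: $89,000.00 × ((1 + 0.0135)^6 − 1) = $89,000.00 × 0.0837835… = $7,456.7278…
Total = $89,000.00 + $16,020.0000 + $7,456.7278… = $112,476.73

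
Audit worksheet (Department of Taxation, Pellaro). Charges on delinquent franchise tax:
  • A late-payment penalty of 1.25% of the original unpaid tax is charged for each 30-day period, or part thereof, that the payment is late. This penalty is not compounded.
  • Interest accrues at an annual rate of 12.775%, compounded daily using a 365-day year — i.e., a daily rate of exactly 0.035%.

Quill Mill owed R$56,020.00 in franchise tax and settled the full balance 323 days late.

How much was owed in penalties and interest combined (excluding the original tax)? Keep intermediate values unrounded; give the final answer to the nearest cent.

Penalty periods: ⌈323/30⌉ = 11; penalty = 11 × 1.25% × R$56,020.00 = R$7,702.75
Interest: R$56,020.00 × ((1 + 0.00035)^323 − 1) = R$56,020.00 × 0.11966577… = R$6,703.6764…
Penalties + interest = R$7,702.7500 + R$6,703.6764… = R$14,406.43

R$14,406.43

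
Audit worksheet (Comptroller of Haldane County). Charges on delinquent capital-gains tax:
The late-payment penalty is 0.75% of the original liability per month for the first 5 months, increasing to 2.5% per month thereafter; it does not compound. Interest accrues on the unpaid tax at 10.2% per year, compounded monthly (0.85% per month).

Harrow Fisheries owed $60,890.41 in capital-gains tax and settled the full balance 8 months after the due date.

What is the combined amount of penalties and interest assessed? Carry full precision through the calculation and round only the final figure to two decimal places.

Penalty, months 1–5: 5 × 0.75% × $60,890.41 = $2,283.39…
Penalty, months 6–8: 3 × 2.5% × $60,890.41 = $4,566.78…
Interest: $60,890.41 × ((1 + 0.0085)^8 − 1) = $60,890.41 × 0.0700578… = $4,265.8457…
Penalties + interest = $6,850.1711… + $4,265.8457… = $11,116.02

$11,116.02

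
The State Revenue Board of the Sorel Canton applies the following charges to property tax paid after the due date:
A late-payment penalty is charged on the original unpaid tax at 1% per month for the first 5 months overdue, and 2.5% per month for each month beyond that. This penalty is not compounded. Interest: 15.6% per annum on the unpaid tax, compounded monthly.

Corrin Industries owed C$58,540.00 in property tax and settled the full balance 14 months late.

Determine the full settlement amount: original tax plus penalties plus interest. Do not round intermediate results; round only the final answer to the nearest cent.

Penalty, months 1–5: 5 × 1% × C$58,540.00 = C$2,927.00
Penalty, months 6–14: 9 × 2.5% × C$58,540.00 = C$13,171.50
Interest (15.6%/yr ÷ 12 = 1.3%/month): C$58,540.00 × ((1 + 0.013)^14 − 1) = C$11,603.0996…
Total = C$58,540.00 + C$16,098.5000 + C$11,603.0996… = C$86,241.60

C$86,241.60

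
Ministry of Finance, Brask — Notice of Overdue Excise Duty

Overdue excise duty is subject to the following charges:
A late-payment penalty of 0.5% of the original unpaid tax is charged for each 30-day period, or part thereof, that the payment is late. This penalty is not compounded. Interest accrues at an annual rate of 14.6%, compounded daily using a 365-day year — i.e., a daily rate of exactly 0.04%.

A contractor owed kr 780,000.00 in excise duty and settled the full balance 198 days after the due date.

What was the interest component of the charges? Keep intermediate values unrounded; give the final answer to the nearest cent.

Interest: kr 780,000.00 × ((1 + 0.0004)^198 − 1) = kr 780,000.00 × 0.08240364… = kr 64,274.8421…

kr 64,274.84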